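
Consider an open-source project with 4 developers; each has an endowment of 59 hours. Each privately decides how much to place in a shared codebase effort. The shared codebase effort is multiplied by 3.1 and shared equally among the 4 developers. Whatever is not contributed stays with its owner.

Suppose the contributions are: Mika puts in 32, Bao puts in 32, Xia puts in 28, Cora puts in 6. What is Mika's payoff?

Total contributed: 32 + 32 + 28 + 6 = 98.
Each receives 3.1 × 98 / 4 = 75.95 from the shared codebase effort.
Mika keeps 59 − 32 = 27, so Mika's payoff is 27 + 75.95 = 102.95.

102.95 hours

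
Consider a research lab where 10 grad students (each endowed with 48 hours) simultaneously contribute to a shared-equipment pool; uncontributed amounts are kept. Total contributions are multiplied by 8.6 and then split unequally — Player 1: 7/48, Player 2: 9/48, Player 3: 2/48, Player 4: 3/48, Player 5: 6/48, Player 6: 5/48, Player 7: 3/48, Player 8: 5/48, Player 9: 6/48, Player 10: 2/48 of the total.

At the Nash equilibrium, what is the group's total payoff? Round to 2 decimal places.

1939.20 hours

A player with share s gets back 8.6·s per unit contributed, so full contribution is dominant for anyone with s > 1/8.6 = 0.1163 and zero contribution is dominant for anyone below.
Player 1, Player 2, Player 5 and Player 9 clear that bar, contributing 48 each; the remaining 6 contribute 0. Total contributed: 192.
The shared-equipment pool pays out 8.6 × 192 = 1651.20 in total (split across the unequal shares, but the aggregate is all that matters for the group sum).
The 6 free-riders keep 48 each, adding 288. Group total = 288 + 1651.20 = 1939.20.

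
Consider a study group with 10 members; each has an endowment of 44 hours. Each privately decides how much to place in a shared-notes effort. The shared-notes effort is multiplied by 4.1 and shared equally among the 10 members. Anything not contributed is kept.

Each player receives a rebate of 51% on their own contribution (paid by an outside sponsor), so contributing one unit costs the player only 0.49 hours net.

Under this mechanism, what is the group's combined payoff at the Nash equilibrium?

440.00 hours

The effective private return is (4.1/10) / 0.49 = 0.8367, which is still under 1, so the mechanism doesn't change anyone's dominant strategy: zero contribution.
At the Nash equilibrium no one contributes; group total payoff = 10 × 44 = 440.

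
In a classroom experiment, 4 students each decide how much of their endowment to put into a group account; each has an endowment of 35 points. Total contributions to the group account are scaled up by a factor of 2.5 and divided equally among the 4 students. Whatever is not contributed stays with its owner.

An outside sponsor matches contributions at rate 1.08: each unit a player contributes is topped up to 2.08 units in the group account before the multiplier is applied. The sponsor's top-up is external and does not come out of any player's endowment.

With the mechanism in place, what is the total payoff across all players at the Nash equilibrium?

728.00 points

With the mechanism, a contributed unit returns 2.5 × 2.08 / 4 = 1.3000 per unit of net cost to the contributor — now above 1 — so contributing fully is weakly dominant for every player.
At the Nash equilibrium everyone contributes 35. Group total payoff = 2.5 × 2.08 × 140 = 728.00.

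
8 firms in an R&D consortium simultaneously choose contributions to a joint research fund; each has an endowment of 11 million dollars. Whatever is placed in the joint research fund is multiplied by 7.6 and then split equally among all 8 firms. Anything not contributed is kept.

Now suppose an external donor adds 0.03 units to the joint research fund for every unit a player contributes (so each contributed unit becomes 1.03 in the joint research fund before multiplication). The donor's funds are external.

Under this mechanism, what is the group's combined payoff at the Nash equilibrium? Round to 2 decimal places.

The effective private return is 7.6 × 1.03 / 8 = 0.9785, which is still under 1, so the mechanism doesn't change anyone's dominant strategy: zero contribution.
At the Nash equilibrium no one contributes; group total payoff = 8 × 11 = 88.

88.00 million dollars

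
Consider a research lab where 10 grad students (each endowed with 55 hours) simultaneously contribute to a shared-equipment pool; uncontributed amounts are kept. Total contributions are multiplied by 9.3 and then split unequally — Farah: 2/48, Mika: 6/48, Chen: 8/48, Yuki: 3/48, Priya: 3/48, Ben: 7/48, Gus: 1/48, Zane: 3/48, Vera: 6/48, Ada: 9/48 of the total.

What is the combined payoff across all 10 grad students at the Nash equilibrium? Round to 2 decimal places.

For player j, contributing a unit is worthwhile iff 9.3 × (j's share) ≥ 1, i.e. iff j's share is at least 0.1075.
The shares above 0.1075 belong to Mika, Chen, Ben, Vera and Ada, contributing 55 each; the remaining 5 contribute 0. Total contributed: 275.
The shared-equipment pool pays out 9.3 × 275 = 2557.50 in total (split across the unequal shares, but the aggregate is all that matters for the group sum).
The 5 free-riders keep 55 each, adding 275. Group total = 275 + 2557.50 = 2832.50.

2832.50 hours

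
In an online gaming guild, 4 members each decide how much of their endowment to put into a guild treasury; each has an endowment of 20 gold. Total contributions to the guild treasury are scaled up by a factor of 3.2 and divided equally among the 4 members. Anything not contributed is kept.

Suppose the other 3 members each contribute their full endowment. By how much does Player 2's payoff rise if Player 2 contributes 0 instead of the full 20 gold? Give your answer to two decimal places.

4.00 gold

Switching from a contribution of 20 to 0 lets Player 2 keep an extra 20 gold, but lowers the guild treasury by 20, which costs Player 2 their own share of that drop: 3.2/4 × 20 = 16.00.
Net gain = 20 − 16.00 = 4.00. The private return per contributed unit (0.8000) is below 1, so free-riding is indeed the best response regardless of what the others do.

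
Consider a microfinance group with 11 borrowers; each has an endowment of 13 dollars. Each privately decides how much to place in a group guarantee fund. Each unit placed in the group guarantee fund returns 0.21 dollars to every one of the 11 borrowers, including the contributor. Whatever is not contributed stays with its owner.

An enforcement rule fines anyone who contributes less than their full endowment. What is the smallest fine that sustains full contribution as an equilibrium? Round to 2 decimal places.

Given the others contribute fully, the best deviation is to contribute 0 (any partial contribution still incurs the fine and gives up units whose private return 0.21 is below 1).
Deviating from 13 to 0 saves 13 dollars but forfeits the deviator's share of the drop in the group guarantee fund: 0.21 × 13 = 2.73.
So the deviation gain is 13 − 2.73 = 10.27, and the fine must be at least 10.27 dollars to wipe it out.

10.27 dollars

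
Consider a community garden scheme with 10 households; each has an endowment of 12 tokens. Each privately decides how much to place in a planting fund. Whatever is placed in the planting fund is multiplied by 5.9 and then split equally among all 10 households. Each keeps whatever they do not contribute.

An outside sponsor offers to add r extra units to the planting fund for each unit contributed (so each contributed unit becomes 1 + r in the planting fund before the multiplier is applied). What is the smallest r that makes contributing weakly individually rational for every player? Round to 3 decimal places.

With matching at rate r, one contributed unit becomes (1 + r) in the planting fund and returns 5.9 × (1 + r) / 10 to the contributor.
Setting this equal to 1: 1 + r = 10/5.9 = 1.6949.
So the minimum matching rate is r = 1.6949 − 1 = 0.695.

0.695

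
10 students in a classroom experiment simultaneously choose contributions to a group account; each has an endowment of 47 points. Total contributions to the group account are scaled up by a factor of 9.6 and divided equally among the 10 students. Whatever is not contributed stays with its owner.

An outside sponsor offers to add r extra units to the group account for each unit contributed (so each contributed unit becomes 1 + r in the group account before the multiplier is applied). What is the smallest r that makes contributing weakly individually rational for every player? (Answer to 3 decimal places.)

0.042

With matching at rate r, one contributed unit becomes (1 + r) in the group account and returns 9.6 × (1 + r) / 10 to the contributor.
Setting this equal to 1: 1 + r = 10/9.6 = 1.0417.
So the minimum matching rate is r = 1.0417 − 1 = 0.042.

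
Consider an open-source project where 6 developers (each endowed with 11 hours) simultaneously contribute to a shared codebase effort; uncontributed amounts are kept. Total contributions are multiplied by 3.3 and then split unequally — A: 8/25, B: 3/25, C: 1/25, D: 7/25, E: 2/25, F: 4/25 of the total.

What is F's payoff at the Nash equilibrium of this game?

16.81 hours

Player j's private return per contributed unit is 3.3 × (j's share). Contributing is weakly dominant for j when that share is at least 1/3.3 = 0.3030, and contributing 0 is dominant otherwise.
Only A (8/25) clears that bar, contributing 11; the remaining 5 contribute 0. Total contributed: 11.
F keeps 11 and receives 3.3 × 11 × 4/25 = 5.81 from the shared codebase effort, for a payoff of 16.81.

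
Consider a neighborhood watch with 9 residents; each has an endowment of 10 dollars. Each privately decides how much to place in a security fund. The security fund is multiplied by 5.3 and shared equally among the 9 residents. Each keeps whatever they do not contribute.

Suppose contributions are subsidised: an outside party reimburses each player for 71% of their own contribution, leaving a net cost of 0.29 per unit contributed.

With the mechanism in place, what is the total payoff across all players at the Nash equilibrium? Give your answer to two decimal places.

540.90 dollars

The effective private return per unit is now (5.3/9) / 0.29 = 2.0307 > 1, so every player's dominant strategy flips to full contribution.
At the Nash equilibrium everyone contributes 10. Group total payoff = 9 × (10 × 0.71 + 5.3 × 10) = 540.90.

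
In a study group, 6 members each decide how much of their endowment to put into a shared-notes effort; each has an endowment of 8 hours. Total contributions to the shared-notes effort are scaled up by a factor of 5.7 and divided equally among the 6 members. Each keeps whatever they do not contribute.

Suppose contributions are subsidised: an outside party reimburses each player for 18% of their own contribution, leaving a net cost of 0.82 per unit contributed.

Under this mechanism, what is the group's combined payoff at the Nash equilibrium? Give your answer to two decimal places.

With the mechanism, a contributed unit returns (5.7/6) / 0.82 = 1.1585 per unit of net cost to the contributor — now above 1 — so contributing fully is weakly dominant for every player.
At the Nash equilibrium everyone contributes 8. Group total payoff = 6 × (8 × 0.18 + 5.7 × 8) = 282.24.

282.24 hours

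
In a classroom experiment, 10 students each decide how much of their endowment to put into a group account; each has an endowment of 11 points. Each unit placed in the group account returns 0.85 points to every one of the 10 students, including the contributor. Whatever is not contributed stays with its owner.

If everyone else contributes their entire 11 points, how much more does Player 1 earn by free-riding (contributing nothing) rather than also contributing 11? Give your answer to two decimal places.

1.65 points

Switching from a contribution of 11 to 0 lets Player 1 keep an extra 11 points, but lowers the group account by 11, which costs Player 1 their own share of that drop: 0.85 × 11 = 9.35.
Net gain = 11 − 9.35 = 1.65. The private return per contributed unit (0.85) is below 1, so free-riding is indeed the best response regardless of what the others do.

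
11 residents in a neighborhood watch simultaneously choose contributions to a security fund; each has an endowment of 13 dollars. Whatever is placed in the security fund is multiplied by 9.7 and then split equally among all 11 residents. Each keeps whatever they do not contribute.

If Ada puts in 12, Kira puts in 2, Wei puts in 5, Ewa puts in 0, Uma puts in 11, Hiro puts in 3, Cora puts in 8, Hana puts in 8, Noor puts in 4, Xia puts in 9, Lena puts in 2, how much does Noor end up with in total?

65.44 dollars

Total contributed: 12 + 2 + 5 + 0 + 11 + 3 + 8 + 8 + 4 + 9 + 2 = 64.
Each receives 9.7 × 64 / 11 = 56.44 from the security fund.
Noor keeps 13 − 4 = 9, so Noor's payoff is 9 + 56.44 = 65.44.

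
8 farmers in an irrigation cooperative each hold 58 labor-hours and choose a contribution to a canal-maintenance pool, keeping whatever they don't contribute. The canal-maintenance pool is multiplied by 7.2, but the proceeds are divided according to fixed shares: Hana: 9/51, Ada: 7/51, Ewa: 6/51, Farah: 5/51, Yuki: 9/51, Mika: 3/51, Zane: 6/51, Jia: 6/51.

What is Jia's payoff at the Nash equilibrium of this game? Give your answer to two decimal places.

For player j, contributing a unit is worthwhile iff 7.2 × (j's share) ≥ 1, i.e. iff j's share is at least 0.1389.
Hana and Yuki clear that bar, contributing 58 each; the remaining 6 contribute 0. Total contributed: 116.
Jia keeps 58 and receives 7.2 × 116 × 6/51 = 98.26 from the canal-maintenance pool, for a payoff of 156.26.

156.26 labor-hours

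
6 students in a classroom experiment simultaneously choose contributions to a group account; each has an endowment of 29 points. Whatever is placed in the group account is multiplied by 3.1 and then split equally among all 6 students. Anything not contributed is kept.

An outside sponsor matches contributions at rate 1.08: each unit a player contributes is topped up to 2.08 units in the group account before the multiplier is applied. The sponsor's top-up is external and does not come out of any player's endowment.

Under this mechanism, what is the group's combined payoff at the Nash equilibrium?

The effective private return per unit is now 3.1 × 2.08 / 6 = 1.0747 > 1, so every player's dominant strategy flips to full contribution.
At the Nash equilibrium everyone contributes 29. Group total payoff = 3.1 × 2.08 × 174 = 1121.95.

1121.95 points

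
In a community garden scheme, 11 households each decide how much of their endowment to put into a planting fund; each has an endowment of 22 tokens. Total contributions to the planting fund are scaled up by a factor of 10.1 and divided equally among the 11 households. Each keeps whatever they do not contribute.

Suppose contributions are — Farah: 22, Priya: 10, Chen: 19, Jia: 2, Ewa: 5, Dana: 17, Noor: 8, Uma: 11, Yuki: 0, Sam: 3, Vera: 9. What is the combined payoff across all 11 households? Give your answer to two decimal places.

1206.60 tokens

Total contributed: 22 + 10 + 19 + 2 + 5 + 17 + 8 + 11 + 0 + 3 + 9 = 106; total kept: 11 × 22 − 106 = 136.
The planting fund pays out 10.1 × 106 = 1070.60 in aggregate.
Group total = 136 + 1070.60 = 1206.60.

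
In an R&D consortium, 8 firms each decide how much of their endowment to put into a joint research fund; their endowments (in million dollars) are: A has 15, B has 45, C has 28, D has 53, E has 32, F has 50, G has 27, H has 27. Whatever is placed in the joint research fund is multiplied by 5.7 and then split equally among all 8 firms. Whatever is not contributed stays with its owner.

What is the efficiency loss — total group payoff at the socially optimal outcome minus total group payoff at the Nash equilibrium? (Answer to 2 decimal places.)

The private return per contributed unit is 5.7/8 = 0.7125 < 1 for every player regardless of endowment, so the Nash equilibrium is zero contribution and the group total is Σ E_j = 15 + 45 + 28 + 53 + 32 + 50 + 27 + 27 = 277.
Each contributed unit returns 5.700 to the group, so the social optimum is full contribution by everyone: group total = 5.700 × 277 = 1578.90.
Efficiency loss = (5.700 − 1) × 277 = 1301.90.

1301.90 million dollars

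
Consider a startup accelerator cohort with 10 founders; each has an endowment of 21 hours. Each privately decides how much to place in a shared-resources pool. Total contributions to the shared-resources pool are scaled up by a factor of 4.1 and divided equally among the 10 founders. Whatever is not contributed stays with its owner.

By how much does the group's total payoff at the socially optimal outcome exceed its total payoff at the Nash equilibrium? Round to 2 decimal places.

Each contributed unit returns 4.1/10 = 0.4100 to its contributor — below 1 — so contributing 0 is dominant for every player. At the Nash equilibrium everyone keeps their 21, and the group total is 10 × 21 = 210.
Each contributed unit returns 4.100 to the group as a whole (0.4100 to each of 10 players), which exceeds 1, so the social optimum is full contribution: group total = 4.100 × 210 = 861.00.
Efficiency loss = 861.00 − 210 = 651.00.

651.00 hours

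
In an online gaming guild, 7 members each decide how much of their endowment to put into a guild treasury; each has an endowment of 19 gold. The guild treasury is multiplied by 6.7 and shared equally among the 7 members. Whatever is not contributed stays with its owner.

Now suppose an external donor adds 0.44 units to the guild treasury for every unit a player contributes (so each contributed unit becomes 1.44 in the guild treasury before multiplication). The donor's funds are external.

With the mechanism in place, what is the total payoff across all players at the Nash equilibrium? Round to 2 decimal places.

1283.18 gold

With the mechanism, a contributed unit returns 6.7 × 1.44 / 7 = 1.3783 per unit of net cost to the contributor — now above 1 — so contributing fully is weakly dominant for every player.
So the Nash equilibrium is full contribution by all 7; the group earns 6.7 × 1.44 × 133 = 1283.18.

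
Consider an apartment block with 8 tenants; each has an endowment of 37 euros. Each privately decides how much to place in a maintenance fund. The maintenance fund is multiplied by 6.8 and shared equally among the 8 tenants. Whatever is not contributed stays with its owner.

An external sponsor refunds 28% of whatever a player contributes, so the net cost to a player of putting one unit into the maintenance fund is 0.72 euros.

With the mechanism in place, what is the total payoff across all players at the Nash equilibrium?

2095.68 euros

With the mechanism, a contributed unit returns (6.8/8) / 0.72 = 1.1806 per unit of net cost to the contributor — now above 1 — so contributing fully is weakly dominant for every player.
At the Nash equilibrium everyone contributes 37. Group total payoff = 8 × (37 × 0.28 + 6.8 × 37) = 2095.68.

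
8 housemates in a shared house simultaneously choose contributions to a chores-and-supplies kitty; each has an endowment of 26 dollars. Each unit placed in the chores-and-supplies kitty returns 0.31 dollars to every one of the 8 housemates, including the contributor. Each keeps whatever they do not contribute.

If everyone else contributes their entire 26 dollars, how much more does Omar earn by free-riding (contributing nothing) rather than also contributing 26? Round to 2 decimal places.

17.94 dollars

Switching from a contribution of 26 to 0 lets Omar keep an extra 26 dollars, but lowers the chores-and-supplies kitty by 26, which costs Omar their own share of that drop: 0.31 × 26 = 8.06.
Net gain = 26 − 8.06 = 17.94. The private return per contributed unit (0.31) is below 1, so free-riding is indeed the best response regardless of what the others do.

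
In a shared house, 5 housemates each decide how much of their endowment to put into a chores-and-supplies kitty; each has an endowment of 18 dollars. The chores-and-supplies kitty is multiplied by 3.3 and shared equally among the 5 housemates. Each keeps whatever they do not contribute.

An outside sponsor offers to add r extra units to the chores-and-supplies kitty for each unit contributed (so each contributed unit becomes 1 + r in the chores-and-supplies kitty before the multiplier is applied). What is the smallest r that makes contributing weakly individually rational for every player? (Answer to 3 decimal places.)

With matching at rate r, one contributed unit becomes (1 + r) in the chores-and-supplies kitty and returns 3.3 × (1 + r) / 5 to the contributor.
Setting this equal to 1: 1 + r = 5/3.3 = 1.5152.
So the minimum matching rate is r = 1.5152 − 1 = 0.515.

0.515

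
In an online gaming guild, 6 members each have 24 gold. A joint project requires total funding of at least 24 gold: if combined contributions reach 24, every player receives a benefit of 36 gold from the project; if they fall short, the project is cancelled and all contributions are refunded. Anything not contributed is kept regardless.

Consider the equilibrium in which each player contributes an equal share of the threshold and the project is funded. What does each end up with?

56 gold

Equal share of the threshold: 24/6 = 4.
At this profile no one gains by cutting their contribution: any cut drops the total below 24, the project is cancelled, contributions are refunded, and the deviator ends with 24, which is less than 24 − 4 + 36 = 56. Contributing more than 4 just wastes the excess. So contributing exactly 4 is a best response.
Each player's payoff: 24 − 4 + 36 = 56.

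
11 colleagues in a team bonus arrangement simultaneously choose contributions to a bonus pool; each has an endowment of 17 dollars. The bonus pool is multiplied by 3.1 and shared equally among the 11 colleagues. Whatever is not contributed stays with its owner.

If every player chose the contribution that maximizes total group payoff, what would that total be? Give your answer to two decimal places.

579.70 dollars

Each contributed unit returns 3.100 to the group as a whole (0.2818 to each of 11 players), which exceeds 1, so the social optimum is full contribution: group total = 3.100 × 187 = 579.70.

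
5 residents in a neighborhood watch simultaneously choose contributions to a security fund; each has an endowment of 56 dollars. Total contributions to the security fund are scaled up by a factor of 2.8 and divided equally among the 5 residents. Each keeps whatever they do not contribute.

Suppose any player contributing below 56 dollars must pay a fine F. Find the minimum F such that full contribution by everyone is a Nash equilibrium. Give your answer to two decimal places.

Given the others contribute fully, the best deviation is to contribute 0 (any partial contribution still incurs the fine and gives up units whose private return 0.5600 is below 1).
Deviating from 56 to 0 saves 56 dollars but forfeits the deviator's share of the drop in the security fund: 2.8/5 × 56 = 31.36.
So the deviation gain is 56 − 31.36 = 24.64, and the fine must be at least 24.64 dollars to wipe it out.

24.64 dollars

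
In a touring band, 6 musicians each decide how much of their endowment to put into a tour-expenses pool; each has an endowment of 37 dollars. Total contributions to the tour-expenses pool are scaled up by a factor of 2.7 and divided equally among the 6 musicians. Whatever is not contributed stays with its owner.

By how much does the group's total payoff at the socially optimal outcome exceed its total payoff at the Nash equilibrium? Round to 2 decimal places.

Each contributed unit returns 2.7/6 = 0.4500 to its contributor — below 1 — so contributing 0 is dominant for every player. At the Nash equilibrium everyone keeps their 37, and the group total is 6 × 37 = 222.
Each contributed unit returns 2.700 to the group as a whole (0.4500 to each of 6 players), which exceeds 1, so the social optimum is full contribution: group total = 2.700 × 222 = 599.40.
Efficiency loss = 599.40 − 222 = 377.40.

377.40 dollars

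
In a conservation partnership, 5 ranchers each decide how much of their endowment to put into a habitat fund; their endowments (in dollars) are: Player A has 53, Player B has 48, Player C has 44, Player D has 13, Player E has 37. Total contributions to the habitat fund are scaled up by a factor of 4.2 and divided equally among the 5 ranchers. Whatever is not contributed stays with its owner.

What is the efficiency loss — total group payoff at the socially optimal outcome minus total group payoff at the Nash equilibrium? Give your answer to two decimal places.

624.00 dollars

The private return per contributed unit is 4.2/5 = 0.8400 < 1 for every player regardless of endowment, so the Nash equilibrium is zero contribution and the group total is Σ E_j = 53 + 48 + 44 + 13 + 37 = 195.
Each contributed unit returns 4.200 to the group, so the social optimum is full contribution by everyone: group total = 4.200 × 195 = 819.00.
Efficiency loss = (4.200 − 1) × 195 = 624.00.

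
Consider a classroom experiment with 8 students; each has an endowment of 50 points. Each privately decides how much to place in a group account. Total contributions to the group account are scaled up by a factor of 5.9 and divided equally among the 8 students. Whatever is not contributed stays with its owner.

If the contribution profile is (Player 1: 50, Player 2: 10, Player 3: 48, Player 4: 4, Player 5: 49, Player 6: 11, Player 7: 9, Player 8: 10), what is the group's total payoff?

1335.90 points

Total contributed: 50 + 10 + 48 + 4 + 49 + 11 + 9 + 10 = 191; total kept: 8 × 50 − 191 = 209.
The group account pays out 5.9 × 191 = 1126.90 in aggregate.
Group total = 209 + 1126.90 = 1335.90.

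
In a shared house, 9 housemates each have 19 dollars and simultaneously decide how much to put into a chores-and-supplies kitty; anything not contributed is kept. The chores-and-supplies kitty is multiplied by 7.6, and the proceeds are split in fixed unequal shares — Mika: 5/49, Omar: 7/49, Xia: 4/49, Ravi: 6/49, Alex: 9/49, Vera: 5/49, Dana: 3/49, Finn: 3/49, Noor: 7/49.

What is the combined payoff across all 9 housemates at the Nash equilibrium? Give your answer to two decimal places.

Player j's private return per contributed unit is 7.6 × (j's share). Contributing is weakly dominant for j when that share is at least 1/7.6 = 0.1316, and contributing 0 is dominant otherwise.
The shares above 0.1316 belong to Omar, Alex and Noor, contributing 19 each; the remaining 6 contribute 0. Total contributed: 57.
The chores-and-supplies kitty pays out 7.6 × 57 = 433.20 in total (split across the unequal shares, but the aggregate is all that matters for the group sum).
The 6 free-riders keep 19 each, adding 114. Group total = 114 + 433.20 = 547.20.

547.20 dollars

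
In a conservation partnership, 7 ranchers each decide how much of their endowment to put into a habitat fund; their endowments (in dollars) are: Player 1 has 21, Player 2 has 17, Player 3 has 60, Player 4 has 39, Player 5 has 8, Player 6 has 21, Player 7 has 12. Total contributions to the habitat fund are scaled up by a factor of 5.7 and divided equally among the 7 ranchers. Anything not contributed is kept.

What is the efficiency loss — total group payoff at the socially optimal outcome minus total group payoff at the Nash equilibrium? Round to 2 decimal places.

The private return per contributed unit is 5.7/7 = 0.8143 < 1 for every player regardless of endowment, so the Nash equilibrium is zero contribution and the group total is Σ E_j = 21 + 17 + 60 + 39 + 8 + 21 + 12 = 178.
Each contributed unit returns 5.700 to the group, so the social optimum is full contribution by everyone: group total = 5.700 × 178 = 1014.60.
Efficiency loss = (5.700 − 1) × 178 = 836.60.

836.60 dollars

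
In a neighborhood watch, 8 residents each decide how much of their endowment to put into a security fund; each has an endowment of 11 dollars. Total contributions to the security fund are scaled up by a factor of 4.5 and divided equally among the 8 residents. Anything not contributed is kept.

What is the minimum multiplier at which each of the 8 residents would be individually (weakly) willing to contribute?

A contributed unit returns (multiplier)/8 to its contributor.
This reaches 1 exactly when the multiplier is 8.

8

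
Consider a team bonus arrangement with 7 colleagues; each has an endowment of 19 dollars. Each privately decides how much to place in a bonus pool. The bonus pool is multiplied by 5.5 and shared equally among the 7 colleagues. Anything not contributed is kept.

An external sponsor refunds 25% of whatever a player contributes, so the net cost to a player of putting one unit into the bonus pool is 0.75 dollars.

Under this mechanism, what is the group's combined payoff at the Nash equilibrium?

764.75 dollars

With the mechanism, a contributed unit returns (5.5/7) / 0.75 = 1.0476 per unit of net cost to the contributor — now above 1 — so contributing fully is weakly dominant for every player.
So the Nash equilibrium is full contribution by all 7; the group earns 7 × (19 × 0.25 + 5.5 × 19) = 764.75.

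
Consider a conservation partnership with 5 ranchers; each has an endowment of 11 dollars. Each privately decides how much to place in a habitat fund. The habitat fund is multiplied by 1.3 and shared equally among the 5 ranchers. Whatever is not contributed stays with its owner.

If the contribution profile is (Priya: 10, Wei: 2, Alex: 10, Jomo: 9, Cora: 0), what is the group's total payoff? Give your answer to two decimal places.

Total contributed: 10 + 2 + 10 + 9 + 0 = 31; total kept: 5 × 11 − 31 = 24.
The habitat fund pays out 1.3 × 31 = 40.30 in aggregate.
Group total = 24 + 40.30 = 64.30.

64.30 dollars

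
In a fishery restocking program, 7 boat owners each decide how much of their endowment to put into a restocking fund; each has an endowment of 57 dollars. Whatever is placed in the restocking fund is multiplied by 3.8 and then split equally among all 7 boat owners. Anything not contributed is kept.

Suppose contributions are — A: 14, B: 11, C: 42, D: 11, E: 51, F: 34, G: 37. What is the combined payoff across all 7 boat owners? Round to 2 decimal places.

Total contributed: 14 + 11 + 42 + 11 + 51 + 34 + 37 = 200; total kept: 7 × 57 − 200 = 199.
The restocking fund pays out 3.8 × 200 = 760.00 in aggregate.
Group total = 199 + 760.00 = 959.00.

959.00 dollars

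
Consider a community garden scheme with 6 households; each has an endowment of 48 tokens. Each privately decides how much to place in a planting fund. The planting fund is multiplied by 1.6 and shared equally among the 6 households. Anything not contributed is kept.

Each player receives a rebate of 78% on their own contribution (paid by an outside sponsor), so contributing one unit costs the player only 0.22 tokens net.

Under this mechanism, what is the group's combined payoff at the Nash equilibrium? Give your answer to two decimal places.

685.44 tokens

Under the mechanism each unit contributed yields (1.6/6) / 0.22 = 1.2121 back to its contributor per unit of net cost, which exceeds 1, making full contribution the dominant choice for everyone.
At the Nash equilibrium everyone contributes 48. Group total payoff = 6 × (48 × 0.78 + 1.6 × 48) = 685.44.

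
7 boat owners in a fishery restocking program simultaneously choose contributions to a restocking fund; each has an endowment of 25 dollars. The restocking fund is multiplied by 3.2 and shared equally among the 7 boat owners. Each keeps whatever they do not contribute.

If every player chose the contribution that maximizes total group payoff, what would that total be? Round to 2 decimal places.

Each contributed unit returns 3.200 to the group as a whole (0.4571 to each of 7 players), which exceeds 1, so the social optimum is full contribution: group total = 3.200 × 175 = 560.00.

560.00 dollars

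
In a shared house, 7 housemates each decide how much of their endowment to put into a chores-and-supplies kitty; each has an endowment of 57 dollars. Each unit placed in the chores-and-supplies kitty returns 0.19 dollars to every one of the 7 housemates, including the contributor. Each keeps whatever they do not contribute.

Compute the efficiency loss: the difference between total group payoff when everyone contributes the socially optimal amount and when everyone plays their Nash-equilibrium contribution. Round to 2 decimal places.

The private return per contributed unit is 0.19 < 1, so contributing 0 is dominant for every player. At the Nash equilibrium everyone keeps their 57, and the group total is 7 × 57 = 399.
Each contributed unit returns 1.330 to the group as a whole (0.19 to each of 7 players), which exceeds 1, so the social optimum is full contribution: group total = 1.330 × 399 = 530.67.
Efficiency loss = 530.67 − 399 = 131.67.

131.67 dollars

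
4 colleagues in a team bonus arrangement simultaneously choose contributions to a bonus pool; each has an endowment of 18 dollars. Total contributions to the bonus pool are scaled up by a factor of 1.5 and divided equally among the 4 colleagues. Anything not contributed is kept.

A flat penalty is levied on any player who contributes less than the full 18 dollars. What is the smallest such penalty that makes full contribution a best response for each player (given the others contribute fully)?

11.25 dollars

Given the others contribute fully, the best deviation is to contribute 0 (any partial contribution still incurs the fine and gives up units whose private return 0.3750 is below 1).
Deviating from 18 to 0 saves 18 dollars but forfeits the deviator's share of the drop in the bonus pool: 1.5/4 × 18 = 6.75.
So the deviation gain is 18 − 6.75 = 11.25, and the fine must be at least 11.25 dollars to wipe it out.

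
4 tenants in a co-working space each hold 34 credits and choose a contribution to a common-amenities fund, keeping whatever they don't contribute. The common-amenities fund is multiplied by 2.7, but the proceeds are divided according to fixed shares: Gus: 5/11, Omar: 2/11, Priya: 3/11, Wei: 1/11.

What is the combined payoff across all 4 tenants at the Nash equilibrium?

193.80 credits

For player j, contributing a unit is worthwhile iff 2.7 × (j's share) ≥ 1, i.e. iff j's share is at least 0.3704.
The only share above 0.3704 is Gus's 5/11, contributing 34; the remaining 3 contribute 0. Total contributed: 34.
The common-amenities fund pays out 2.7 × 34 = 91.80 in total (split across the unequal shares, but the aggregate is all that matters for the group sum).
The 3 free-riders keep 34 each, adding 102. Group total = 102 + 91.80 = 193.80.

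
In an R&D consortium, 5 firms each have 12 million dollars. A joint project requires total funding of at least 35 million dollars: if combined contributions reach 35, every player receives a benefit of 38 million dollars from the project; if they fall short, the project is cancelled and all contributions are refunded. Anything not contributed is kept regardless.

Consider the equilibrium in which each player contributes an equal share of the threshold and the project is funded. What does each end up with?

Equal share of the threshold: 35/5 = 7.
At this profile no one gains by cutting their contribution: any cut drops the total below 35, the project is cancelled, contributions are refunded, and the deviator ends with 12, which is less than 12 − 7 + 38 = 43. Contributing more than 7 just wastes the excess. So contributing exactly 7 is a best response.
Each player's payoff: 12 − 7 + 38 = 43.

43 million dollars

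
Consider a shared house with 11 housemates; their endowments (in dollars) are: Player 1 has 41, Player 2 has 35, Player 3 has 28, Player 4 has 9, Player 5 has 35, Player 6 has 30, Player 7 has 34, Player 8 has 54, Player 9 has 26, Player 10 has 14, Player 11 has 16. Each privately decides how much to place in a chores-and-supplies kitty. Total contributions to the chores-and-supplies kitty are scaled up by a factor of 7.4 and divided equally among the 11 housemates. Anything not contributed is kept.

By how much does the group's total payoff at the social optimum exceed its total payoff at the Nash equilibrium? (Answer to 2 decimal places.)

The private return per contributed unit is 7.4/11 = 0.6727 < 1 for every player regardless of endowment, so the Nash equilibrium is zero contribution and the group total is Σ E_j = 41 + 35 + 28 + 9 + 35 + 30 + 34 + 54 + 26 + 14 + 16 = 322.
Each contributed unit returns 7.400 to the group, so the social optimum is full contribution by everyone: group total = 7.400 × 322 = 2382.80.
Efficiency loss = (7.400 − 1) × 322 = 2060.80.

2060.80 dollars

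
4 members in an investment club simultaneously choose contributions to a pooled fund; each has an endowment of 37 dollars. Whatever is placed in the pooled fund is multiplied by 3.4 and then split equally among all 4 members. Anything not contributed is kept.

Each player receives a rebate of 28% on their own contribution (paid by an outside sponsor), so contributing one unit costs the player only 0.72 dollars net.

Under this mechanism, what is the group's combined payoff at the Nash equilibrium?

544.64 dollars

Under the mechanism each unit contributed yields (3.4/4) / 0.72 = 1.1806 back to its contributor per unit of net cost, which exceeds 1, making full contribution the dominant choice for everyone.
So the Nash equilibrium is full contribution by all 4; the group earns 4 × (37 × 0.28 + 3.4 × 37) = 544.64.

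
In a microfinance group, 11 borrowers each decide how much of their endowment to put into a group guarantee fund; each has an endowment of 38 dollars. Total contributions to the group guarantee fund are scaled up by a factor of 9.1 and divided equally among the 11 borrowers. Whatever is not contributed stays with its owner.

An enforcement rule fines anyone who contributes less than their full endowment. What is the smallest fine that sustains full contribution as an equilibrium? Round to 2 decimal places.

6.56 dollars

Given the others contribute fully, the best deviation is to contribute 0 (any partial contribution still incurs the fine and gives up units whose private return 0.8273 is below 1).
Deviating from 38 to 0 saves 38 dollars but forfeits the deviator's share of the drop in the group guarantee fund: 9.1/11 × 38 = 31.44.
So the deviation gain is 38 − 31.44 = 6.56, and the fine must be at least 6.56 dollars to wipe it out.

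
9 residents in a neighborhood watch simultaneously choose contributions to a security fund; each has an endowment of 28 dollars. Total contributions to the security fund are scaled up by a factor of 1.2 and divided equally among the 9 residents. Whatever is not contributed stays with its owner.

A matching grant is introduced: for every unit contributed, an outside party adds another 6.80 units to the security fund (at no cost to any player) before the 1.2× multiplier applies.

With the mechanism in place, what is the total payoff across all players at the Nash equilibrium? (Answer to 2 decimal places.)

2358.72 dollars

The effective private return per unit is now 1.2 × 7.80 / 9 = 1.0400 > 1, so every player's dominant strategy flips to full contribution.
At the Nash equilibrium everyone contributes 28. Group total payoff = 1.2 × 7.80 × 252 = 2358.72.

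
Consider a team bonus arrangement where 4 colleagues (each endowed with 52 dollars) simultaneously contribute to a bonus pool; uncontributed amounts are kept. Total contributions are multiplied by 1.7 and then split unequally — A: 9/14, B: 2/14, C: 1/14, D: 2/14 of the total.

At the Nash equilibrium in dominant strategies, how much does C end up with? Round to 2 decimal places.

For player j, contributing a unit is worthwhile iff 1.7 × (j's share) ≥ 1, i.e. iff j's share is at least 0.5882.
Only A (9/14) clears that bar, contributing 52; the remaining 3 contribute 0. Total contributed: 52.
C keeps 52 and receives 1.7 × 52 × 1/14 = 6.31 from the bonus pool, for a payoff of 58.31.

58.31 dollars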